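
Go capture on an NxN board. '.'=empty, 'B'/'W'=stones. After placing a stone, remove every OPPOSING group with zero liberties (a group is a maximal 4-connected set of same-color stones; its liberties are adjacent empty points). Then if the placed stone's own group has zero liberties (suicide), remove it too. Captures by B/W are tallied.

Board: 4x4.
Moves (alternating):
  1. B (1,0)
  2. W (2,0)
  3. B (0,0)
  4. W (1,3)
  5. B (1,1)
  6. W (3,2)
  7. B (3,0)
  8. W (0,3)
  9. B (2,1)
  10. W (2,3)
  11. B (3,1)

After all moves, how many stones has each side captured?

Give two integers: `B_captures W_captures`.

Move 1: B@(1,0) -> caps B=0 W=0
Move 2: W@(2,0) -> caps B=0 W=0
Move 3: B@(0,0) -> caps B=0 W=0
Move 4: W@(1,3) -> caps B=0 W=0
Move 5: B@(1,1) -> caps B=0 W=0
Move 6: W@(3,2) -> caps B=0 W=0
Move 7: B@(3,0) -> caps B=0 W=0
Move 8: W@(0,3) -> caps B=0 W=0
Move 9: B@(2,1) -> caps B=1 W=0
Move 10: W@(2,3) -> caps B=1 W=0
Move 11: B@(3,1) -> caps B=1 W=0

Answer: 1 0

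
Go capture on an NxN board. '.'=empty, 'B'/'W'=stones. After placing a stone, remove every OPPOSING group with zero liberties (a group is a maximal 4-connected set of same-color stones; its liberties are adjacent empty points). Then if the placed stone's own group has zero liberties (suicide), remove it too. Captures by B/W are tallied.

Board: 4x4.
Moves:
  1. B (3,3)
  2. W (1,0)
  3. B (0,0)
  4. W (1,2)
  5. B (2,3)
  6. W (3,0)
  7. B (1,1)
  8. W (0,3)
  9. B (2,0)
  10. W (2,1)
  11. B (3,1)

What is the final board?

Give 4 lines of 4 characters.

Answer: B..W
.BW.
BW.B
.B.B

Derivation:
Move 1: B@(3,3) -> caps B=0 W=0
Move 2: W@(1,0) -> caps B=0 W=0
Move 3: B@(0,0) -> caps B=0 W=0
Move 4: W@(1,2) -> caps B=0 W=0
Move 5: B@(2,3) -> caps B=0 W=0
Move 6: W@(3,0) -> caps B=0 W=0
Move 7: B@(1,1) -> caps B=0 W=0
Move 8: W@(0,3) -> caps B=0 W=0
Move 9: B@(2,0) -> caps B=1 W=0
Move 10: W@(2,1) -> caps B=1 W=0
Move 11: B@(3,1) -> caps B=2 W=0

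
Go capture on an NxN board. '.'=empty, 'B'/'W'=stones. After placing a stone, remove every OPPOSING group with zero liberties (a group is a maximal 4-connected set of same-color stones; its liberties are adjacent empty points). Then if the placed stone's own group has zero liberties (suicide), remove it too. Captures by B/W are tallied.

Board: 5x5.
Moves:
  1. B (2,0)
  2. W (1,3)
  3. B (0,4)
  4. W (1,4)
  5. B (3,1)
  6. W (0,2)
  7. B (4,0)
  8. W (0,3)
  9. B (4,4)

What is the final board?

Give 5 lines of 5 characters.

Answer: ..WW.
...WW
B....
.B...
B...B

Derivation:
Move 1: B@(2,0) -> caps B=0 W=0
Move 2: W@(1,3) -> caps B=0 W=0
Move 3: B@(0,4) -> caps B=0 W=0
Move 4: W@(1,4) -> caps B=0 W=0
Move 5: B@(3,1) -> caps B=0 W=0
Move 6: W@(0,2) -> caps B=0 W=0
Move 7: B@(4,0) -> caps B=0 W=0
Move 8: W@(0,3) -> caps B=0 W=1
Move 9: B@(4,4) -> caps B=0 W=1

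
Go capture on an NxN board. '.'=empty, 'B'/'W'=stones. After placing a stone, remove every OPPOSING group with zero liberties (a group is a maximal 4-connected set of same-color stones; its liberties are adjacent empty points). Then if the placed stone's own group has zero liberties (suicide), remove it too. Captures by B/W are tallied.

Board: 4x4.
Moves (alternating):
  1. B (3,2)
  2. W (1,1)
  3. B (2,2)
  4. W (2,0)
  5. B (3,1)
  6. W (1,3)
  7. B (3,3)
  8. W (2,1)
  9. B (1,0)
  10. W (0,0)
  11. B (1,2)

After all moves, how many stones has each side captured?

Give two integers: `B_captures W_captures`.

Move 1: B@(3,2) -> caps B=0 W=0
Move 2: W@(1,1) -> caps B=0 W=0
Move 3: B@(2,2) -> caps B=0 W=0
Move 4: W@(2,0) -> caps B=0 W=0
Move 5: B@(3,1) -> caps B=0 W=0
Move 6: W@(1,3) -> caps B=0 W=0
Move 7: B@(3,3) -> caps B=0 W=0
Move 8: W@(2,1) -> caps B=0 W=0
Move 9: B@(1,0) -> caps B=0 W=0
Move 10: W@(0,0) -> caps B=0 W=1
Move 11: B@(1,2) -> caps B=0 W=1

Answer: 0 1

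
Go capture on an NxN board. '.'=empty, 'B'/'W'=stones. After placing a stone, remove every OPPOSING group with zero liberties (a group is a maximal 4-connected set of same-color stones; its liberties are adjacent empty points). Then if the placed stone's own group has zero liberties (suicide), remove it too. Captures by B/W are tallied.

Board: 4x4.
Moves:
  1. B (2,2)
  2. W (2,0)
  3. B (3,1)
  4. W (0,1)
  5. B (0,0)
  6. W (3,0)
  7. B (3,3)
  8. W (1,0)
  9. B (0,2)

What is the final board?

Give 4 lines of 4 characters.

Answer: .WB.
W...
W.B.
WB.B

Derivation:
Move 1: B@(2,2) -> caps B=0 W=0
Move 2: W@(2,0) -> caps B=0 W=0
Move 3: B@(3,1) -> caps B=0 W=0
Move 4: W@(0,1) -> caps B=0 W=0
Move 5: B@(0,0) -> caps B=0 W=0
Move 6: W@(3,0) -> caps B=0 W=0
Move 7: B@(3,3) -> caps B=0 W=0
Move 8: W@(1,0) -> caps B=0 W=1
Move 9: B@(0,2) -> caps B=0 W=1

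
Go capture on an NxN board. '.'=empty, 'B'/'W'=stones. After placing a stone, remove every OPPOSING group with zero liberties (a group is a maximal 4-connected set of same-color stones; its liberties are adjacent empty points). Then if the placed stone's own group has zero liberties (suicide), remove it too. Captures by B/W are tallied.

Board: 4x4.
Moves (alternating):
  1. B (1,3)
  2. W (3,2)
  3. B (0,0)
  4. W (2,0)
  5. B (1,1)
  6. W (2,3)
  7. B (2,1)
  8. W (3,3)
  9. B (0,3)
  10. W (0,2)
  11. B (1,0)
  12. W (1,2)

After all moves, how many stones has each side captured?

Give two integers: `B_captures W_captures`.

Move 1: B@(1,3) -> caps B=0 W=0
Move 2: W@(3,2) -> caps B=0 W=0
Move 3: B@(0,0) -> caps B=0 W=0
Move 4: W@(2,0) -> caps B=0 W=0
Move 5: B@(1,1) -> caps B=0 W=0
Move 6: W@(2,3) -> caps B=0 W=0
Move 7: B@(2,1) -> caps B=0 W=0
Move 8: W@(3,3) -> caps B=0 W=0
Move 9: B@(0,3) -> caps B=0 W=0
Move 10: W@(0,2) -> caps B=0 W=0
Move 11: B@(1,0) -> caps B=0 W=0
Move 12: W@(1,2) -> caps B=0 W=2

Answer: 0 2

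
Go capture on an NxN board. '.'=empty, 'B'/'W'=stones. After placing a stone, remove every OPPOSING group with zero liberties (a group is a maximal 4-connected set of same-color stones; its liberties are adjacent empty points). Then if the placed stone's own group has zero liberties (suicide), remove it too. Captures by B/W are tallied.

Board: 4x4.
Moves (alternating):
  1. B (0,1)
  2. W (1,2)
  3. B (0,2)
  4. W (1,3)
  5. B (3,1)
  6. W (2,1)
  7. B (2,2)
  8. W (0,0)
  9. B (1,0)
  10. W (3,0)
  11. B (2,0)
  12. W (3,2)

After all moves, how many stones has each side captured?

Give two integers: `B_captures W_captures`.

Answer: 2 0

Derivation:
Move 1: B@(0,1) -> caps B=0 W=0
Move 2: W@(1,2) -> caps B=0 W=0
Move 3: B@(0,2) -> caps B=0 W=0
Move 4: W@(1,3) -> caps B=0 W=0
Move 5: B@(3,1) -> caps B=0 W=0
Move 6: W@(2,1) -> caps B=0 W=0
Move 7: B@(2,2) -> caps B=0 W=0
Move 8: W@(0,0) -> caps B=0 W=0
Move 9: B@(1,0) -> caps B=1 W=0
Move 10: W@(3,0) -> caps B=1 W=0
Move 11: B@(2,0) -> caps B=2 W=0
Move 12: W@(3,2) -> caps B=2 W=0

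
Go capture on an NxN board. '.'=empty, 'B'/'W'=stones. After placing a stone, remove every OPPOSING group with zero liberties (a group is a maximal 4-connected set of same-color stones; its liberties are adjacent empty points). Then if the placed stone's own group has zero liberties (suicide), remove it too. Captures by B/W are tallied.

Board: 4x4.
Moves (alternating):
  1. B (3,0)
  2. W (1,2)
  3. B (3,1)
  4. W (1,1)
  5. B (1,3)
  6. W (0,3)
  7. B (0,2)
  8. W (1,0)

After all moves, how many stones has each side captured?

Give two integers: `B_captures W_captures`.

Move 1: B@(3,0) -> caps B=0 W=0
Move 2: W@(1,2) -> caps B=0 W=0
Move 3: B@(3,1) -> caps B=0 W=0
Move 4: W@(1,1) -> caps B=0 W=0
Move 5: B@(1,3) -> caps B=0 W=0
Move 6: W@(0,3) -> caps B=0 W=0
Move 7: B@(0,2) -> caps B=1 W=0
Move 8: W@(1,0) -> caps B=1 W=0

Answer: 1 0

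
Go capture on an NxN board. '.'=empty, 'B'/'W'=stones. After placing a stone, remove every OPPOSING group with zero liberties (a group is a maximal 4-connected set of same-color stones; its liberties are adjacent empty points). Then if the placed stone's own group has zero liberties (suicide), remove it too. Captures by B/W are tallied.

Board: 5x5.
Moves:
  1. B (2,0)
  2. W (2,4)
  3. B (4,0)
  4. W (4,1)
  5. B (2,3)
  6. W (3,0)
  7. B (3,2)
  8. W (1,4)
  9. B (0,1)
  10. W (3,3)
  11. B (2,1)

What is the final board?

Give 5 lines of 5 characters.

Answer: .B...
....W
BB.BW
W.BW.
.W...

Derivation:
Move 1: B@(2,0) -> caps B=0 W=0
Move 2: W@(2,4) -> caps B=0 W=0
Move 3: B@(4,0) -> caps B=0 W=0
Move 4: W@(4,1) -> caps B=0 W=0
Move 5: B@(2,3) -> caps B=0 W=0
Move 6: W@(3,0) -> caps B=0 W=1
Move 7: B@(3,2) -> caps B=0 W=1
Move 8: W@(1,4) -> caps B=0 W=1
Move 9: B@(0,1) -> caps B=0 W=1
Move 10: W@(3,3) -> caps B=0 W=1
Move 11: B@(2,1) -> caps B=0 W=1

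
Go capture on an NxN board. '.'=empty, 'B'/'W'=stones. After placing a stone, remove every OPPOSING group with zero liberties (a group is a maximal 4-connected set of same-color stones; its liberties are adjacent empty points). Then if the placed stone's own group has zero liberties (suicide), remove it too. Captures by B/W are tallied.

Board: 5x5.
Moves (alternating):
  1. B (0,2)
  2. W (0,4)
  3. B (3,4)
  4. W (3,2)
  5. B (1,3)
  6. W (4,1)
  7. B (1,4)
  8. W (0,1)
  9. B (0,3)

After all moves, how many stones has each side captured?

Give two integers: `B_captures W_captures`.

Answer: 1 0

Derivation:
Move 1: B@(0,2) -> caps B=0 W=0
Move 2: W@(0,4) -> caps B=0 W=0
Move 3: B@(3,4) -> caps B=0 W=0
Move 4: W@(3,2) -> caps B=0 W=0
Move 5: B@(1,3) -> caps B=0 W=0
Move 6: W@(4,1) -> caps B=0 W=0
Move 7: B@(1,4) -> caps B=0 W=0
Move 8: W@(0,1) -> caps B=0 W=0
Move 9: B@(0,3) -> caps B=1 W=0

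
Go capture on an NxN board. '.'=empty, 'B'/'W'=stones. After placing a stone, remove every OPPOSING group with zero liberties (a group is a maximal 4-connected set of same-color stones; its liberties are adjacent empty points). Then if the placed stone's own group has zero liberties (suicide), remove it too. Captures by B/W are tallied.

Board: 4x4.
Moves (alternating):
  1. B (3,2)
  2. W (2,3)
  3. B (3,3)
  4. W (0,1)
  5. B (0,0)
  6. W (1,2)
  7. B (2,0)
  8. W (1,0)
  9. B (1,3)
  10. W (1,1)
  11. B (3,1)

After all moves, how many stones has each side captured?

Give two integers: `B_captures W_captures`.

Move 1: B@(3,2) -> caps B=0 W=0
Move 2: W@(2,3) -> caps B=0 W=0
Move 3: B@(3,3) -> caps B=0 W=0
Move 4: W@(0,1) -> caps B=0 W=0
Move 5: B@(0,0) -> caps B=0 W=0
Move 6: W@(1,2) -> caps B=0 W=0
Move 7: B@(2,0) -> caps B=0 W=0
Move 8: W@(1,0) -> caps B=0 W=1
Move 9: B@(1,3) -> caps B=0 W=1
Move 10: W@(1,1) -> caps B=0 W=1
Move 11: B@(3,1) -> caps B=0 W=1

Answer: 0 1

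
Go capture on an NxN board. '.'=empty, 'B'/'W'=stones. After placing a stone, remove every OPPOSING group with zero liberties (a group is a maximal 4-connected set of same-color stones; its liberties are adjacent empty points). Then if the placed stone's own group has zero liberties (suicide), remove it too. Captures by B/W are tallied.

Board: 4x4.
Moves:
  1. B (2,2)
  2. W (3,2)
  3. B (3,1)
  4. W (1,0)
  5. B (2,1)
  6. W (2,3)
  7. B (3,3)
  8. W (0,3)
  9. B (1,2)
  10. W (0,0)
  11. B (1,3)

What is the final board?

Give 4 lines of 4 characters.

Move 1: B@(2,2) -> caps B=0 W=0
Move 2: W@(3,2) -> caps B=0 W=0
Move 3: B@(3,1) -> caps B=0 W=0
Move 4: W@(1,0) -> caps B=0 W=0
Move 5: B@(2,1) -> caps B=0 W=0
Move 6: W@(2,3) -> caps B=0 W=0
Move 7: B@(3,3) -> caps B=1 W=0
Move 8: W@(0,3) -> caps B=1 W=0
Move 9: B@(1,2) -> caps B=1 W=0
Move 10: W@(0,0) -> caps B=1 W=0
Move 11: B@(1,3) -> caps B=2 W=0

Answer: W..W
W.BB
.BB.
.B.B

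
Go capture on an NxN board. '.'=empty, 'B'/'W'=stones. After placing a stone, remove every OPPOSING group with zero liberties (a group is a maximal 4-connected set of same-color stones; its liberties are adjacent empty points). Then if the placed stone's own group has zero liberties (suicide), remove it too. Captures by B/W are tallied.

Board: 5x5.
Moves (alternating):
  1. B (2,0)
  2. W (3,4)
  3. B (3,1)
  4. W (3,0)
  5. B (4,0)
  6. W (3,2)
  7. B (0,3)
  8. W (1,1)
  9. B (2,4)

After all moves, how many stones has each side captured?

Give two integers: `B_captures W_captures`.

Move 1: B@(2,0) -> caps B=0 W=0
Move 2: W@(3,4) -> caps B=0 W=0
Move 3: B@(3,1) -> caps B=0 W=0
Move 4: W@(3,0) -> caps B=0 W=0
Move 5: B@(4,0) -> caps B=1 W=0
Move 6: W@(3,2) -> caps B=1 W=0
Move 7: B@(0,3) -> caps B=1 W=0
Move 8: W@(1,1) -> caps B=1 W=0
Move 9: B@(2,4) -> caps B=1 W=0

Answer: 1 0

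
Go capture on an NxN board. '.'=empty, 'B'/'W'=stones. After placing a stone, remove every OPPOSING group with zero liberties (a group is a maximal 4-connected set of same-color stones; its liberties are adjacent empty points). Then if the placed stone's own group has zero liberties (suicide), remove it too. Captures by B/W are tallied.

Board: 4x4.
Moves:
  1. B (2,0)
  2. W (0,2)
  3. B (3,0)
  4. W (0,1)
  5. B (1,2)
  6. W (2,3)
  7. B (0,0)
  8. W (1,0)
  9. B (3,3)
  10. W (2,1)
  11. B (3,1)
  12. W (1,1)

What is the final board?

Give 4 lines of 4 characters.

Move 1: B@(2,0) -> caps B=0 W=0
Move 2: W@(0,2) -> caps B=0 W=0
Move 3: B@(3,0) -> caps B=0 W=0
Move 4: W@(0,1) -> caps B=0 W=0
Move 5: B@(1,2) -> caps B=0 W=0
Move 6: W@(2,3) -> caps B=0 W=0
Move 7: B@(0,0) -> caps B=0 W=0
Move 8: W@(1,0) -> caps B=0 W=1
Move 9: B@(3,3) -> caps B=0 W=1
Move 10: W@(2,1) -> caps B=0 W=1
Move 11: B@(3,1) -> caps B=0 W=1
Move 12: W@(1,1) -> caps B=0 W=1

Answer: .WW.
WWB.
BW.W
BB.B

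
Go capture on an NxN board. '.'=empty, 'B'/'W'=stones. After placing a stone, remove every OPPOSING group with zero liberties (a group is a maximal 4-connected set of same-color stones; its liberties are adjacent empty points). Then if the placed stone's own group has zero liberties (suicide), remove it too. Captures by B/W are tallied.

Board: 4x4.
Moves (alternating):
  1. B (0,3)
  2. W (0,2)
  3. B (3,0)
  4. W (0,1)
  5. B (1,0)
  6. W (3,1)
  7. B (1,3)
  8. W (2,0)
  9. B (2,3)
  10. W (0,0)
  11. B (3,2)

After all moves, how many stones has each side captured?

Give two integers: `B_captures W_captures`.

Answer: 0 1

Derivation:
Move 1: B@(0,3) -> caps B=0 W=0
Move 2: W@(0,2) -> caps B=0 W=0
Move 3: B@(3,0) -> caps B=0 W=0
Move 4: W@(0,1) -> caps B=0 W=0
Move 5: B@(1,0) -> caps B=0 W=0
Move 6: W@(3,1) -> caps B=0 W=0
Move 7: B@(1,3) -> caps B=0 W=0
Move 8: W@(2,0) -> caps B=0 W=1
Move 9: B@(2,3) -> caps B=0 W=1
Move 10: W@(0,0) -> caps B=0 W=1
Move 11: B@(3,2) -> caps B=0 W=1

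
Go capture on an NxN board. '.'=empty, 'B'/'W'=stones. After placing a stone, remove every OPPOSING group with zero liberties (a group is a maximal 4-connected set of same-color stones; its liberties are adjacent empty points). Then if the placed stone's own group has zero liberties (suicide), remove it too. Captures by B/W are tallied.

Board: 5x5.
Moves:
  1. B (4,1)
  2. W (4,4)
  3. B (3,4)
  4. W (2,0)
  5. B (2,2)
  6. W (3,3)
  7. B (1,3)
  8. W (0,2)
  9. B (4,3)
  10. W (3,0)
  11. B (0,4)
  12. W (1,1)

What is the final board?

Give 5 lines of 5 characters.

Move 1: B@(4,1) -> caps B=0 W=0
Move 2: W@(4,4) -> caps B=0 W=0
Move 3: B@(3,4) -> caps B=0 W=0
Move 4: W@(2,0) -> caps B=0 W=0
Move 5: B@(2,2) -> caps B=0 W=0
Move 6: W@(3,3) -> caps B=0 W=0
Move 7: B@(1,3) -> caps B=0 W=0
Move 8: W@(0,2) -> caps B=0 W=0
Move 9: B@(4,3) -> caps B=1 W=0
Move 10: W@(3,0) -> caps B=1 W=0
Move 11: B@(0,4) -> caps B=1 W=0
Move 12: W@(1,1) -> caps B=1 W=0

Answer: ..W.B
.W.B.
W.B..
W..WB
.B.B.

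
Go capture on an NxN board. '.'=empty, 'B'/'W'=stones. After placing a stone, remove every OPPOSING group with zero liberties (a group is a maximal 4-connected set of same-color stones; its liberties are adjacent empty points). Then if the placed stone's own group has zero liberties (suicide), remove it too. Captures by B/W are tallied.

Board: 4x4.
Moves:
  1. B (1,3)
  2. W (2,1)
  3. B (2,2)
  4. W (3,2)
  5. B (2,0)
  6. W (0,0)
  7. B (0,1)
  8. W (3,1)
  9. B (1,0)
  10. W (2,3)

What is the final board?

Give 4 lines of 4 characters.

Move 1: B@(1,3) -> caps B=0 W=0
Move 2: W@(2,1) -> caps B=0 W=0
Move 3: B@(2,2) -> caps B=0 W=0
Move 4: W@(3,2) -> caps B=0 W=0
Move 5: B@(2,0) -> caps B=0 W=0
Move 6: W@(0,0) -> caps B=0 W=0
Move 7: B@(0,1) -> caps B=0 W=0
Move 8: W@(3,1) -> caps B=0 W=0
Move 9: B@(1,0) -> caps B=1 W=0
Move 10: W@(2,3) -> caps B=1 W=0

Answer: .B..
B..B
BWBW
.WW.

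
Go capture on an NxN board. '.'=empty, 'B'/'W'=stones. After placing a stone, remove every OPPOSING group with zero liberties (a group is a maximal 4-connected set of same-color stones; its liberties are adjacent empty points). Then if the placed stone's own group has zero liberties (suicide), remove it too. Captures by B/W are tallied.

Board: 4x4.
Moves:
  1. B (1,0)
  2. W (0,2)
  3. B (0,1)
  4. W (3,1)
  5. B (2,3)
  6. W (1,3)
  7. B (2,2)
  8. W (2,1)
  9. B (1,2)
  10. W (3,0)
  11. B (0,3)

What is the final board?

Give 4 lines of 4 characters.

Answer: .B.B
B.B.
.WBB
WW..

Derivation:
Move 1: B@(1,0) -> caps B=0 W=0
Move 2: W@(0,2) -> caps B=0 W=0
Move 3: B@(0,1) -> caps B=0 W=0
Move 4: W@(3,1) -> caps B=0 W=0
Move 5: B@(2,3) -> caps B=0 W=0
Move 6: W@(1,3) -> caps B=0 W=0
Move 7: B@(2,2) -> caps B=0 W=0
Move 8: W@(2,1) -> caps B=0 W=0
Move 9: B@(1,2) -> caps B=0 W=0
Move 10: W@(3,0) -> caps B=0 W=0
Move 11: B@(0,3) -> caps B=2 W=0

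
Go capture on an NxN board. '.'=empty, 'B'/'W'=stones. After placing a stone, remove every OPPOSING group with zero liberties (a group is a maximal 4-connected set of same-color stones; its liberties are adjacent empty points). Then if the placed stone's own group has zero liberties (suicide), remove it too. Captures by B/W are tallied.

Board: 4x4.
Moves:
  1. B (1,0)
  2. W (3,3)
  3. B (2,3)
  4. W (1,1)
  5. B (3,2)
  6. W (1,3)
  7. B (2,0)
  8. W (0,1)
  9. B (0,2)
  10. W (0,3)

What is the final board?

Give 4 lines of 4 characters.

Move 1: B@(1,0) -> caps B=0 W=0
Move 2: W@(3,3) -> caps B=0 W=0
Move 3: B@(2,3) -> caps B=0 W=0
Move 4: W@(1,1) -> caps B=0 W=0
Move 5: B@(3,2) -> caps B=1 W=0
Move 6: W@(1,3) -> caps B=1 W=0
Move 7: B@(2,0) -> caps B=1 W=0
Move 8: W@(0,1) -> caps B=1 W=0
Move 9: B@(0,2) -> caps B=1 W=0
Move 10: W@(0,3) -> caps B=1 W=0

Answer: .WBW
BW.W
B..B
..B.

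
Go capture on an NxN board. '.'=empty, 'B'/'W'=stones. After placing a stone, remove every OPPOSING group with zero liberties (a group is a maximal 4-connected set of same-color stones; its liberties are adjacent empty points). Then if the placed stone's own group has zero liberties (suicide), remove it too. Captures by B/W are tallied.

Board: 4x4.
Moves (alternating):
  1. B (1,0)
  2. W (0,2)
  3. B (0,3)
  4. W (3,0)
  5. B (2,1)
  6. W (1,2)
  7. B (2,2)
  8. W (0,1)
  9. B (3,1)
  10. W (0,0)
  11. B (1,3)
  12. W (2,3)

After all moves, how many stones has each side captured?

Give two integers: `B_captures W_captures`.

Answer: 0 2

Derivation:
Move 1: B@(1,0) -> caps B=0 W=0
Move 2: W@(0,2) -> caps B=0 W=0
Move 3: B@(0,3) -> caps B=0 W=0
Move 4: W@(3,0) -> caps B=0 W=0
Move 5: B@(2,1) -> caps B=0 W=0
Move 6: W@(1,2) -> caps B=0 W=0
Move 7: B@(2,2) -> caps B=0 W=0
Move 8: W@(0,1) -> caps B=0 W=0
Move 9: B@(3,1) -> caps B=0 W=0
Move 10: W@(0,0) -> caps B=0 W=0
Move 11: B@(1,3) -> caps B=0 W=0
Move 12: W@(2,3) -> caps B=0 W=2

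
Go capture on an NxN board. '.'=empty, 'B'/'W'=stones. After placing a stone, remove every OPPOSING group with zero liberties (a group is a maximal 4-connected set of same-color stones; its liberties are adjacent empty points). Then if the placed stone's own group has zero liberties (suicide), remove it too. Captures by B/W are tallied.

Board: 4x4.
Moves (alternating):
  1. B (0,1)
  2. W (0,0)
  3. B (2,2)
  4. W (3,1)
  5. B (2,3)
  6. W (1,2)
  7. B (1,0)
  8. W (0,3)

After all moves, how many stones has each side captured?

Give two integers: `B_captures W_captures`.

Answer: 1 0

Derivation:
Move 1: B@(0,1) -> caps B=0 W=0
Move 2: W@(0,0) -> caps B=0 W=0
Move 3: B@(2,2) -> caps B=0 W=0
Move 4: W@(3,1) -> caps B=0 W=0
Move 5: B@(2,3) -> caps B=0 W=0
Move 6: W@(1,2) -> caps B=0 W=0
Move 7: B@(1,0) -> caps B=1 W=0
Move 8: W@(0,3) -> caps B=1 W=0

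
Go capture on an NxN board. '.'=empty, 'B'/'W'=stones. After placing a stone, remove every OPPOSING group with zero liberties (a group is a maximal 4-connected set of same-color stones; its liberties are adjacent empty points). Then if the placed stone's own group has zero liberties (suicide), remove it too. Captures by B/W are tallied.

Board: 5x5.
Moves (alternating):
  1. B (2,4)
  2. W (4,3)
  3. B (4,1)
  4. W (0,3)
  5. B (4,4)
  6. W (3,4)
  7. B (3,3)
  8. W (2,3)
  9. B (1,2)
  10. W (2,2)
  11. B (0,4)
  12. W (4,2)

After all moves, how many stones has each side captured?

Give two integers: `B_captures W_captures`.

Move 1: B@(2,4) -> caps B=0 W=0
Move 2: W@(4,3) -> caps B=0 W=0
Move 3: B@(4,1) -> caps B=0 W=0
Move 4: W@(0,3) -> caps B=0 W=0
Move 5: B@(4,4) -> caps B=0 W=0
Move 6: W@(3,4) -> caps B=0 W=1
Move 7: B@(3,3) -> caps B=0 W=1
Move 8: W@(2,3) -> caps B=0 W=1
Move 9: B@(1,2) -> caps B=0 W=1
Move 10: W@(2,2) -> caps B=0 W=1
Move 11: B@(0,4) -> caps B=0 W=1
Move 12: W@(4,2) -> caps B=0 W=1

Answer: 0 1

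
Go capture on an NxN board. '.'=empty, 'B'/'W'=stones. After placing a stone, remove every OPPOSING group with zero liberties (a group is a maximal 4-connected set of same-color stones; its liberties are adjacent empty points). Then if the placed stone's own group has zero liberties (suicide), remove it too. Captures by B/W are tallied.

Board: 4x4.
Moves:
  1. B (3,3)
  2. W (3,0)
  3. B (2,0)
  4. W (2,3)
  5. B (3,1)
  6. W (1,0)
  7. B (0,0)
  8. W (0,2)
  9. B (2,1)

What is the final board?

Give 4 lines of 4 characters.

Move 1: B@(3,3) -> caps B=0 W=0
Move 2: W@(3,0) -> caps B=0 W=0
Move 3: B@(2,0) -> caps B=0 W=0
Move 4: W@(2,3) -> caps B=0 W=0
Move 5: B@(3,1) -> caps B=1 W=0
Move 6: W@(1,0) -> caps B=1 W=0
Move 7: B@(0,0) -> caps B=1 W=0
Move 8: W@(0,2) -> caps B=1 W=0
Move 9: B@(2,1) -> caps B=1 W=0

Answer: B.W.
W...
BB.W
.B.B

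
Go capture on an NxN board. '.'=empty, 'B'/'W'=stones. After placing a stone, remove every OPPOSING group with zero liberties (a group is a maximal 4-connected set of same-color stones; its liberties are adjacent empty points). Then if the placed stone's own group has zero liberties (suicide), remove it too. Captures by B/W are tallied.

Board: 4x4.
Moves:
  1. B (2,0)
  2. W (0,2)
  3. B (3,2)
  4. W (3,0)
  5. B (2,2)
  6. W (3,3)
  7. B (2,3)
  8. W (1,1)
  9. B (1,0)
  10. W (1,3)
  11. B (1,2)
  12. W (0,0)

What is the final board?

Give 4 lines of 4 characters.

Answer: W.W.
BWBW
B.BB
W.B.

Derivation:
Move 1: B@(2,0) -> caps B=0 W=0
Move 2: W@(0,2) -> caps B=0 W=0
Move 3: B@(3,2) -> caps B=0 W=0
Move 4: W@(3,0) -> caps B=0 W=0
Move 5: B@(2,2) -> caps B=0 W=0
Move 6: W@(3,3) -> caps B=0 W=0
Move 7: B@(2,3) -> caps B=1 W=0
Move 8: W@(1,1) -> caps B=1 W=0
Move 9: B@(1,0) -> caps B=1 W=0
Move 10: W@(1,3) -> caps B=1 W=0
Move 11: B@(1,2) -> caps B=1 W=0
Move 12: W@(0,0) -> caps B=1 W=0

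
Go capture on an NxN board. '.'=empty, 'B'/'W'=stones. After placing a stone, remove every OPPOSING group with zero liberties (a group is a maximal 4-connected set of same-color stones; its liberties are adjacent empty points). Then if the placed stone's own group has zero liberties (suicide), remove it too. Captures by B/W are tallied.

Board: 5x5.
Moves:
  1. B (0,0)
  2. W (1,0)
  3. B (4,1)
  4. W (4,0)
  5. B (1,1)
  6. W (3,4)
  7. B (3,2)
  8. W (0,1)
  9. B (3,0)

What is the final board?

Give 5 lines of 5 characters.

Move 1: B@(0,0) -> caps B=0 W=0
Move 2: W@(1,0) -> caps B=0 W=0
Move 3: B@(4,1) -> caps B=0 W=0
Move 4: W@(4,0) -> caps B=0 W=0
Move 5: B@(1,1) -> caps B=0 W=0
Move 6: W@(3,4) -> caps B=0 W=0
Move 7: B@(3,2) -> caps B=0 W=0
Move 8: W@(0,1) -> caps B=0 W=1
Move 9: B@(3,0) -> caps B=1 W=1

Answer: .W...
WB...
.....
B.B.W
.B...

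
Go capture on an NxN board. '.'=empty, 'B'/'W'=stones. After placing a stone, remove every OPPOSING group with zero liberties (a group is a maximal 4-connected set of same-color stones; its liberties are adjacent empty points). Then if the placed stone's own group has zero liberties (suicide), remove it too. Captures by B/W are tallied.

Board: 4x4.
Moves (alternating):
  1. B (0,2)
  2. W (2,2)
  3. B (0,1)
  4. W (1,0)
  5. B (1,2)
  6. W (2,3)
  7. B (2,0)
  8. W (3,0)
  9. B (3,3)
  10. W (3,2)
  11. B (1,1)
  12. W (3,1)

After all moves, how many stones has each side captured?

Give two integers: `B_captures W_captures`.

Move 1: B@(0,2) -> caps B=0 W=0
Move 2: W@(2,2) -> caps B=0 W=0
Move 3: B@(0,1) -> caps B=0 W=0
Move 4: W@(1,0) -> caps B=0 W=0
Move 5: B@(1,2) -> caps B=0 W=0
Move 6: W@(2,3) -> caps B=0 W=0
Move 7: B@(2,0) -> caps B=0 W=0
Move 8: W@(3,0) -> caps B=0 W=0
Move 9: B@(3,3) -> caps B=0 W=0
Move 10: W@(3,2) -> caps B=0 W=1
Move 11: B@(1,1) -> caps B=0 W=1
Move 12: W@(3,1) -> caps B=0 W=1

Answer: 0 1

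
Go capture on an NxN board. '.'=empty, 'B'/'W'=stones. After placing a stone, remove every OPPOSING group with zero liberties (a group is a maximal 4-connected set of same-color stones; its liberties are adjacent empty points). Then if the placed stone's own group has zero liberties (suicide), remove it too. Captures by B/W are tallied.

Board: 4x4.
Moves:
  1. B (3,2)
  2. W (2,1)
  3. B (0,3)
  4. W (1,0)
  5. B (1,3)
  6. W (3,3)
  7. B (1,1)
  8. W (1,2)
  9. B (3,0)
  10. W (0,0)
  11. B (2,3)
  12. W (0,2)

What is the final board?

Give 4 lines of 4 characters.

Answer: W.WB
WBWB
.W.B
B.B.

Derivation:
Move 1: B@(3,2) -> caps B=0 W=0
Move 2: W@(2,1) -> caps B=0 W=0
Move 3: B@(0,3) -> caps B=0 W=0
Move 4: W@(1,0) -> caps B=0 W=0
Move 5: B@(1,3) -> caps B=0 W=0
Move 6: W@(3,3) -> caps B=0 W=0
Move 7: B@(1,1) -> caps B=0 W=0
Move 8: W@(1,2) -> caps B=0 W=0
Move 9: B@(3,0) -> caps B=0 W=0
Move 10: W@(0,0) -> caps B=0 W=0
Move 11: B@(2,3) -> caps B=1 W=0
Move 12: W@(0,2) -> caps B=1 W=0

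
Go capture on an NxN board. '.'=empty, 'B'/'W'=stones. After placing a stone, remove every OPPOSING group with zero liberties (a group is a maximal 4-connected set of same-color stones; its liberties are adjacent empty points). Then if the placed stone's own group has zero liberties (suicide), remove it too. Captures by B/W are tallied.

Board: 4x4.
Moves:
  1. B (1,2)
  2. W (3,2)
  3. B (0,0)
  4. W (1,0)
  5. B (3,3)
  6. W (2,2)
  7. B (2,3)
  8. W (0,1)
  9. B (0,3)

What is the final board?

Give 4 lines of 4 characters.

Answer: .W.B
W.B.
..WB
..WB

Derivation:
Move 1: B@(1,2) -> caps B=0 W=0
Move 2: W@(3,2) -> caps B=0 W=0
Move 3: B@(0,0) -> caps B=0 W=0
Move 4: W@(1,0) -> caps B=0 W=0
Move 5: B@(3,3) -> caps B=0 W=0
Move 6: W@(2,2) -> caps B=0 W=0
Move 7: B@(2,3) -> caps B=0 W=0
Move 8: W@(0,1) -> caps B=0 W=1
Move 9: B@(0,3) -> caps B=0 W=1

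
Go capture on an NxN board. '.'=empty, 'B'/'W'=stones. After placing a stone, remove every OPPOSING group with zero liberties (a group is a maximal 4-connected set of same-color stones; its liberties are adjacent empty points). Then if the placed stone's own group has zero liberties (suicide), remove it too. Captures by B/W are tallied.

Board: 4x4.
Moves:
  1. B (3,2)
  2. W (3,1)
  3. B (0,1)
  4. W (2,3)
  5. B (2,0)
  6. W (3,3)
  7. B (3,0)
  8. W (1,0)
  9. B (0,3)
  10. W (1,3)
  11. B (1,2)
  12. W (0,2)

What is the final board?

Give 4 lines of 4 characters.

Answer: .BW.
W.BW
B..W
BWBW

Derivation:
Move 1: B@(3,2) -> caps B=0 W=0
Move 2: W@(3,1) -> caps B=0 W=0
Move 3: B@(0,1) -> caps B=0 W=0
Move 4: W@(2,3) -> caps B=0 W=0
Move 5: B@(2,0) -> caps B=0 W=0
Move 6: W@(3,3) -> caps B=0 W=0
Move 7: B@(3,0) -> caps B=0 W=0
Move 8: W@(1,0) -> caps B=0 W=0
Move 9: B@(0,3) -> caps B=0 W=0
Move 10: W@(1,3) -> caps B=0 W=0
Move 11: B@(1,2) -> caps B=0 W=0
Move 12: W@(0,2) -> caps B=0 W=1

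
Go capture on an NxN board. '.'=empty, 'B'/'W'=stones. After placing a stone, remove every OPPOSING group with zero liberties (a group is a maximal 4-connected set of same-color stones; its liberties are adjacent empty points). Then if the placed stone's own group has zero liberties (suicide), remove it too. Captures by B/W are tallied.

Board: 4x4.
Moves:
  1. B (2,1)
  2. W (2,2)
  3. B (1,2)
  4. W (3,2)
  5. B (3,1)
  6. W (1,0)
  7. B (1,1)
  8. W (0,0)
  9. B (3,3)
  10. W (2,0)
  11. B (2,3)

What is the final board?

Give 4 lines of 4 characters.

Answer: W...
WBB.
WB.B
.B.B

Derivation:
Move 1: B@(2,1) -> caps B=0 W=0
Move 2: W@(2,2) -> caps B=0 W=0
Move 3: B@(1,2) -> caps B=0 W=0
Move 4: W@(3,2) -> caps B=0 W=0
Move 5: B@(3,1) -> caps B=0 W=0
Move 6: W@(1,0) -> caps B=0 W=0
Move 7: B@(1,1) -> caps B=0 W=0
Move 8: W@(0,0) -> caps B=0 W=0
Move 9: B@(3,3) -> caps B=0 W=0
Move 10: W@(2,0) -> caps B=0 W=0
Move 11: B@(2,3) -> caps B=2 W=0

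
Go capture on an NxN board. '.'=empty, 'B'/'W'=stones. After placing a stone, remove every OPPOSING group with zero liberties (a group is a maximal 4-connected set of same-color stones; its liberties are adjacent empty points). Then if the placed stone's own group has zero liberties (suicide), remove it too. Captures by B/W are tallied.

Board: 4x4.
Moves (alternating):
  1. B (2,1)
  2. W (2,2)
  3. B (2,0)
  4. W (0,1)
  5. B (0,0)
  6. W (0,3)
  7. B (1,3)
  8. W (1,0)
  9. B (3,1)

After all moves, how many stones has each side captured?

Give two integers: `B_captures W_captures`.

Move 1: B@(2,1) -> caps B=0 W=0
Move 2: W@(2,2) -> caps B=0 W=0
Move 3: B@(2,0) -> caps B=0 W=0
Move 4: W@(0,1) -> caps B=0 W=0
Move 5: B@(0,0) -> caps B=0 W=0
Move 6: W@(0,3) -> caps B=0 W=0
Move 7: B@(1,3) -> caps B=0 W=0
Move 8: W@(1,0) -> caps B=0 W=1
Move 9: B@(3,1) -> caps B=0 W=1

Answer: 0 1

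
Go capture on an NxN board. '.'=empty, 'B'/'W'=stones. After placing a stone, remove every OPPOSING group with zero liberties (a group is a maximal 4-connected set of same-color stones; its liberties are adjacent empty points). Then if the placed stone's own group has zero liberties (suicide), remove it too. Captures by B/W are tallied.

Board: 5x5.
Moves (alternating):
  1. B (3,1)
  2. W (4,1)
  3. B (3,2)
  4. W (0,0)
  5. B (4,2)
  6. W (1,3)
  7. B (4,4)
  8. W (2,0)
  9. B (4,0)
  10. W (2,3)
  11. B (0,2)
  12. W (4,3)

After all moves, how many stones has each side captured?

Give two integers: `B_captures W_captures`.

Answer: 1 0

Derivation:
Move 1: B@(3,1) -> caps B=0 W=0
Move 2: W@(4,1) -> caps B=0 W=0
Move 3: B@(3,2) -> caps B=0 W=0
Move 4: W@(0,0) -> caps B=0 W=0
Move 5: B@(4,2) -> caps B=0 W=0
Move 6: W@(1,3) -> caps B=0 W=0
Move 7: B@(4,4) -> caps B=0 W=0
Move 8: W@(2,0) -> caps B=0 W=0
Move 9: B@(4,0) -> caps B=1 W=0
Move 10: W@(2,3) -> caps B=1 W=0
Move 11: B@(0,2) -> caps B=1 W=0
Move 12: W@(4,3) -> caps B=1 W=0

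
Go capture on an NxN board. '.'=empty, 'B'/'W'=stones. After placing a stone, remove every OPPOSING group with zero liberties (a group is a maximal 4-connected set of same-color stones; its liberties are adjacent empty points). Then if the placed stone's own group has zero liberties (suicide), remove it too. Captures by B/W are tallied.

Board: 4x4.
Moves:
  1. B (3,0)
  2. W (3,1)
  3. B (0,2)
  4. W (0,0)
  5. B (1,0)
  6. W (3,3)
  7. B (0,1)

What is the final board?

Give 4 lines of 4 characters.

Answer: .BB.
B...
....
BW.W

Derivation:
Move 1: B@(3,0) -> caps B=0 W=0
Move 2: W@(3,1) -> caps B=0 W=0
Move 3: B@(0,2) -> caps B=0 W=0
Move 4: W@(0,0) -> caps B=0 W=0
Move 5: B@(1,0) -> caps B=0 W=0
Move 6: W@(3,3) -> caps B=0 W=0
Move 7: B@(0,1) -> caps B=1 W=0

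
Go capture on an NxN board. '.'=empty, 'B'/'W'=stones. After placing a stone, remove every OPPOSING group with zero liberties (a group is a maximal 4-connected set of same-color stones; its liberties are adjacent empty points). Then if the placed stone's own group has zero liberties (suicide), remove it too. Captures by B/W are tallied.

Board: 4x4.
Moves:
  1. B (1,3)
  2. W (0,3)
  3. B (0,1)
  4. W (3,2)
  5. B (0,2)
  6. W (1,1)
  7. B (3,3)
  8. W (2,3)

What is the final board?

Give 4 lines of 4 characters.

Answer: .BB.
.W.B
...W
..W.

Derivation:
Move 1: B@(1,3) -> caps B=0 W=0
Move 2: W@(0,3) -> caps B=0 W=0
Move 3: B@(0,1) -> caps B=0 W=0
Move 4: W@(3,2) -> caps B=0 W=0
Move 5: B@(0,2) -> caps B=1 W=0
Move 6: W@(1,1) -> caps B=1 W=0
Move 7: B@(3,3) -> caps B=1 W=0
Move 8: W@(2,3) -> caps B=1 W=1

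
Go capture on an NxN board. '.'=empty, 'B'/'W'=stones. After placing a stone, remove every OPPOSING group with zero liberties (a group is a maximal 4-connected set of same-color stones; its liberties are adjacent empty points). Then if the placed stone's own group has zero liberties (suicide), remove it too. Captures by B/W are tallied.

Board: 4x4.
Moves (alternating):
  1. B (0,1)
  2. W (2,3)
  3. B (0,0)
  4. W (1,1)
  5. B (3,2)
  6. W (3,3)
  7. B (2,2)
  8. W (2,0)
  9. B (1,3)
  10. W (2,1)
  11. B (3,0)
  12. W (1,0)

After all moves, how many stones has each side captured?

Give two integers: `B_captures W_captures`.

Move 1: B@(0,1) -> caps B=0 W=0
Move 2: W@(2,3) -> caps B=0 W=0
Move 3: B@(0,0) -> caps B=0 W=0
Move 4: W@(1,1) -> caps B=0 W=0
Move 5: B@(3,2) -> caps B=0 W=0
Move 6: W@(3,3) -> caps B=0 W=0
Move 7: B@(2,2) -> caps B=0 W=0
Move 8: W@(2,0) -> caps B=0 W=0
Move 9: B@(1,3) -> caps B=2 W=0
Move 10: W@(2,1) -> caps B=2 W=0
Move 11: B@(3,0) -> caps B=2 W=0
Move 12: W@(1,0) -> caps B=2 W=0

Answer: 2 0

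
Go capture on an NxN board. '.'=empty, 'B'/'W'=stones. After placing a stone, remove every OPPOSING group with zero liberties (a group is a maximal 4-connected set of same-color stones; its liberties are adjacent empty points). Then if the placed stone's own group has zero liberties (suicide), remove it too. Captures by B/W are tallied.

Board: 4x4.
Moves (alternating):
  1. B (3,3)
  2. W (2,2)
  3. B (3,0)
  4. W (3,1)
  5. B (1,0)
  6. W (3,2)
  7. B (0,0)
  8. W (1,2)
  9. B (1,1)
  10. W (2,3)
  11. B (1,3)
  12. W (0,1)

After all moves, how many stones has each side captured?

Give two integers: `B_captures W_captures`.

Move 1: B@(3,3) -> caps B=0 W=0
Move 2: W@(2,2) -> caps B=0 W=0
Move 3: B@(3,0) -> caps B=0 W=0
Move 4: W@(3,1) -> caps B=0 W=0
Move 5: B@(1,0) -> caps B=0 W=0
Move 6: W@(3,2) -> caps B=0 W=0
Move 7: B@(0,0) -> caps B=0 W=0
Move 8: W@(1,2) -> caps B=0 W=0
Move 9: B@(1,1) -> caps B=0 W=0
Move 10: W@(2,3) -> caps B=0 W=1
Move 11: B@(1,3) -> caps B=0 W=1
Move 12: W@(0,1) -> caps B=0 W=1

Answer: 0 1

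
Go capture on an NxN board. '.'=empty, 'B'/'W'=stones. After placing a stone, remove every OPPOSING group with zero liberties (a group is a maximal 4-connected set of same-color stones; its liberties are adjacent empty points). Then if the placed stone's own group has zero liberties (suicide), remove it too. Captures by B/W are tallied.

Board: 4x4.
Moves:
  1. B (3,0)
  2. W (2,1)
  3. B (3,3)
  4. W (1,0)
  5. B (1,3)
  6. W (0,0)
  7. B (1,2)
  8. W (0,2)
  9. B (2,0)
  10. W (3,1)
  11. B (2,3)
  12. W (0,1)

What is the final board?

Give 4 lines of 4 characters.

Move 1: B@(3,0) -> caps B=0 W=0
Move 2: W@(2,1) -> caps B=0 W=0
Move 3: B@(3,3) -> caps B=0 W=0
Move 4: W@(1,0) -> caps B=0 W=0
Move 5: B@(1,3) -> caps B=0 W=0
Move 6: W@(0,0) -> caps B=0 W=0
Move 7: B@(1,2) -> caps B=0 W=0
Move 8: W@(0,2) -> caps B=0 W=0
Move 9: B@(2,0) -> caps B=0 W=0
Move 10: W@(3,1) -> caps B=0 W=2
Move 11: B@(2,3) -> caps B=0 W=2
Move 12: W@(0,1) -> caps B=0 W=2

Answer: WWW.
W.BB
.W.B
.W.B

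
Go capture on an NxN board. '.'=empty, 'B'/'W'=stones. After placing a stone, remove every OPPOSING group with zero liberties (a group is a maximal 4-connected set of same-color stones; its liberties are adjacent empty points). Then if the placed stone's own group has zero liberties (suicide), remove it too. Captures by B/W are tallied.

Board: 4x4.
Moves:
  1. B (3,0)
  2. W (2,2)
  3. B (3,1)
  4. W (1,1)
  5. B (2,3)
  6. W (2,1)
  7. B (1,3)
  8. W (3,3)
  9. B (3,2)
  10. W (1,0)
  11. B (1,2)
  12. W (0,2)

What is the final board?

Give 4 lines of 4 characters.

Answer: ..W.
WWBB
.WWB
BBB.

Derivation:
Move 1: B@(3,0) -> caps B=0 W=0
Move 2: W@(2,2) -> caps B=0 W=0
Move 3: B@(3,1) -> caps B=0 W=0
Move 4: W@(1,1) -> caps B=0 W=0
Move 5: B@(2,3) -> caps B=0 W=0
Move 6: W@(2,1) -> caps B=0 W=0
Move 7: B@(1,3) -> caps B=0 W=0
Move 8: W@(3,3) -> caps B=0 W=0
Move 9: B@(3,2) -> caps B=1 W=0
Move 10: W@(1,0) -> caps B=1 W=0
Move 11: B@(1,2) -> caps B=1 W=0
Move 12: W@(0,2) -> caps B=1 W=0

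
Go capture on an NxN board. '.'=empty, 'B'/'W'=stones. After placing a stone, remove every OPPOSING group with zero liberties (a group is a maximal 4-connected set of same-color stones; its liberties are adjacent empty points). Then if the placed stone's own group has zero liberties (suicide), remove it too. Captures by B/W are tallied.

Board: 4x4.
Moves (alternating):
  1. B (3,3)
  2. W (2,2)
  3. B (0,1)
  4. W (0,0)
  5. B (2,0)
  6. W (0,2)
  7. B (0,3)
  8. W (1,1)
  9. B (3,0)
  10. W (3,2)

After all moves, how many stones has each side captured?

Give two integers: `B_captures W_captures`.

Move 1: B@(3,3) -> caps B=0 W=0
Move 2: W@(2,2) -> caps B=0 W=0
Move 3: B@(0,1) -> caps B=0 W=0
Move 4: W@(0,0) -> caps B=0 W=0
Move 5: B@(2,0) -> caps B=0 W=0
Move 6: W@(0,2) -> caps B=0 W=0
Move 7: B@(0,3) -> caps B=0 W=0
Move 8: W@(1,1) -> caps B=0 W=1
Move 9: B@(3,0) -> caps B=0 W=1
Move 10: W@(3,2) -> caps B=0 W=1

Answer: 0 1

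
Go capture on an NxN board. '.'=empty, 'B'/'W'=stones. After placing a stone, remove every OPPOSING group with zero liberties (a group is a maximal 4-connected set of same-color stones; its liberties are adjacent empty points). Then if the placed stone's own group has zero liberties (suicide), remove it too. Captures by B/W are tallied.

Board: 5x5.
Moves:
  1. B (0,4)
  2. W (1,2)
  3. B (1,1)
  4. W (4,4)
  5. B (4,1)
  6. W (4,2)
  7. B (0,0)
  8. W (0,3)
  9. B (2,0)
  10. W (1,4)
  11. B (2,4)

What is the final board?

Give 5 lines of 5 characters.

Move 1: B@(0,4) -> caps B=0 W=0
Move 2: W@(1,2) -> caps B=0 W=0
Move 3: B@(1,1) -> caps B=0 W=0
Move 4: W@(4,4) -> caps B=0 W=0
Move 5: B@(4,1) -> caps B=0 W=0
Move 6: W@(4,2) -> caps B=0 W=0
Move 7: B@(0,0) -> caps B=0 W=0
Move 8: W@(0,3) -> caps B=0 W=0
Move 9: B@(2,0) -> caps B=0 W=0
Move 10: W@(1,4) -> caps B=0 W=1
Move 11: B@(2,4) -> caps B=0 W=1

Answer: B..W.
.BW.W
B...B
.....
.BW.W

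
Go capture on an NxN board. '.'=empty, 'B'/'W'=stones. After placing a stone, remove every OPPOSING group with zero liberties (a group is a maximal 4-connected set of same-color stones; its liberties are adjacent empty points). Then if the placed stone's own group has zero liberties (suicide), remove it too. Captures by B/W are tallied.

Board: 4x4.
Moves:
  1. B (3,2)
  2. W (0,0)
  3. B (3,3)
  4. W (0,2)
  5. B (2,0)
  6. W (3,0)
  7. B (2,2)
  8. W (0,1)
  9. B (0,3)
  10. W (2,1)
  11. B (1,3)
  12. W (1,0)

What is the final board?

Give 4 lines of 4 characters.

Move 1: B@(3,2) -> caps B=0 W=0
Move 2: W@(0,0) -> caps B=0 W=0
Move 3: B@(3,3) -> caps B=0 W=0
Move 4: W@(0,2) -> caps B=0 W=0
Move 5: B@(2,0) -> caps B=0 W=0
Move 6: W@(3,0) -> caps B=0 W=0
Move 7: B@(2,2) -> caps B=0 W=0
Move 8: W@(0,1) -> caps B=0 W=0
Move 9: B@(0,3) -> caps B=0 W=0
Move 10: W@(2,1) -> caps B=0 W=0
Move 11: B@(1,3) -> caps B=0 W=0
Move 12: W@(1,0) -> caps B=0 W=1

Answer: WWWB
W..B
.WB.
W.BB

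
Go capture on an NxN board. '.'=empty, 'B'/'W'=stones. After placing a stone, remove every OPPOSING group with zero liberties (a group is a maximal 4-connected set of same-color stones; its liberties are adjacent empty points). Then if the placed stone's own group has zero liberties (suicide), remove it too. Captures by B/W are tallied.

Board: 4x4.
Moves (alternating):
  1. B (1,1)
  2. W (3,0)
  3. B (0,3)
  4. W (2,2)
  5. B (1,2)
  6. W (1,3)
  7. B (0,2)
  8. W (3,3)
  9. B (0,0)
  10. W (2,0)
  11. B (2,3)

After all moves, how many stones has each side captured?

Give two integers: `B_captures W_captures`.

Move 1: B@(1,1) -> caps B=0 W=0
Move 2: W@(3,0) -> caps B=0 W=0
Move 3: B@(0,3) -> caps B=0 W=0
Move 4: W@(2,2) -> caps B=0 W=0
Move 5: B@(1,2) -> caps B=0 W=0
Move 6: W@(1,3) -> caps B=0 W=0
Move 7: B@(0,2) -> caps B=0 W=0
Move 8: W@(3,3) -> caps B=0 W=0
Move 9: B@(0,0) -> caps B=0 W=0
Move 10: W@(2,0) -> caps B=0 W=0
Move 11: B@(2,3) -> caps B=1 W=0

Answer: 1 0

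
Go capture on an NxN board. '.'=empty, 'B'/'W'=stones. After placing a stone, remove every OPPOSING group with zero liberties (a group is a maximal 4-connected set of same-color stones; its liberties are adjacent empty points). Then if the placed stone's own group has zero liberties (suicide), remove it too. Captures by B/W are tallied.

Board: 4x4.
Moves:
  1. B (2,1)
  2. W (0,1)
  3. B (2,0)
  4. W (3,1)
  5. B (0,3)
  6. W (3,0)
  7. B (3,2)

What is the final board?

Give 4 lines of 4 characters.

Answer: .W.B
....
BB..
..B.

Derivation:
Move 1: B@(2,1) -> caps B=0 W=0
Move 2: W@(0,1) -> caps B=0 W=0
Move 3: B@(2,0) -> caps B=0 W=0
Move 4: W@(3,1) -> caps B=0 W=0
Move 5: B@(0,3) -> caps B=0 W=0
Move 6: W@(3,0) -> caps B=0 W=0
Move 7: B@(3,2) -> caps B=2 W=0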